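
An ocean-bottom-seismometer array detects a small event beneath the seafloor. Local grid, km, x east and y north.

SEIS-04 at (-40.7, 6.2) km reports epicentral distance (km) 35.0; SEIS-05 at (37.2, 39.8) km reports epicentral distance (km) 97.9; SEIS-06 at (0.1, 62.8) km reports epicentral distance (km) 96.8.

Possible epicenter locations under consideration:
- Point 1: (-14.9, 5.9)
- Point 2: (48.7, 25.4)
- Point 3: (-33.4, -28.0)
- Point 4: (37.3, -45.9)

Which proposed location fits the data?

Point 3

For each candidate, compare |candidate − station| to the reported distance:
Point 1: residuals SEIS-04 9.2, SEIS-05 35.7, SEIS-06 38.0 → max 38.0 km
Point 2: residuals SEIS-04 56.4, SEIS-05 79.5, SEIS-06 35.5 → max 79.5 km
Point 3: residuals SEIS-04 0.0, SEIS-05 0.0, SEIS-06 0.0 → max 0.0 km
Point 4: residuals SEIS-04 58.8, SEIS-05 12.2, SEIS-06 18.1 → max 58.8 km
Only Point 3 has all residuals ≈ 0.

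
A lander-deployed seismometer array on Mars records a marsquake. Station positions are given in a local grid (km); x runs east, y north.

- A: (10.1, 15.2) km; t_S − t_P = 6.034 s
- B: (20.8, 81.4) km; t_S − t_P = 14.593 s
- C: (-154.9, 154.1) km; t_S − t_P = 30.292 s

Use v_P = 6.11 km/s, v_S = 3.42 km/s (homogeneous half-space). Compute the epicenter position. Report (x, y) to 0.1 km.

Distance from S−P lag: d = Δt · v_P v_S / (v_P − v_S) = Δt · (6.11·3.42)/(6.11−3.42) ≈ 7.7681·Δt.
So d_A = 46.87, d_B = 113.36, d_C = 235.31 km.
Circle about each station: (x − 10.1)² + (y − 15.2)² = 46.87²; (x − 20.8)² + (y − 81.4)² = 113.36²; (x + 154.9)² + (y − 154.1)² = 235.31².
Subtracting pairs of circle equations eliminates x²+y² and gives linear equations (the radical axes):
21.4 x + 132.4 y = -3928.14
-330.0 x + 277.8 y = -5766.23
Solving the 2×2 system: x ≈ -6.6, y ≈ -28.6 km.

(-6.6, -28.6)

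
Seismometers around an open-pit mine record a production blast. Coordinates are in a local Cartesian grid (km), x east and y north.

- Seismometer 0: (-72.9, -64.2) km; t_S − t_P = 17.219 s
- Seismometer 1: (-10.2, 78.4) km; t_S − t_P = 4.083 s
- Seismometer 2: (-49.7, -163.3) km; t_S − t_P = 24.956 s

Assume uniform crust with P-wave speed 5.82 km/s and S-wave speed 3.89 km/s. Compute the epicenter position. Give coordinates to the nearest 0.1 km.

(-4.9, 126.0)

Distance from S−P lag: d = Δt · v_P v_S / (v_P − v_S) = Δt · (5.82·3.89)/(5.82−3.89) ≈ 11.7305·Δt.
So d_Seismometer 0 = 201.99, d_Seismometer 1 = 47.90, d_Seismometer 2 = 292.75 km.
Circle about each station: (x + 72.9)² + (y + 64.2)² = 201.99²; (x + 10.2)² + (y − 78.4)² = 47.90²; (x + 49.7)² + (y + 163.3)² = 292.75².
Subtracting pairs of circle equations eliminates x²+y² and gives linear equations (the radical axes):
125.4 x + 285.2 y = 35320.10
46.4 x − 198.2 y = -25201.67
Solving the 2×2 system: x ≈ -4.9, y ≈ 126.0 km.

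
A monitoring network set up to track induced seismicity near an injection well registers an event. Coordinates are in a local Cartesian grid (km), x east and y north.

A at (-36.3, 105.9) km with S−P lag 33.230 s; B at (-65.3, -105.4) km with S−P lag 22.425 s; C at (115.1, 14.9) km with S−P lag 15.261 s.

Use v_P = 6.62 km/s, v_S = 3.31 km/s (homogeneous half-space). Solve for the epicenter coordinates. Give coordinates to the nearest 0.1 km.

Distance from S−P lag: d = Δt · v_P v_S / (v_P − v_S) = Δt · (6.62·3.31)/(6.62−3.31) ≈ 6.6200·Δt.
So d_A = 219.98, d_B = 148.45, d_C = 101.03 km.
Circle about each station: (x + 36.3)² + (y − 105.9)² = 219.98²; (x + 65.3)² + (y + 105.4)² = 148.45²; (x − 115.1)² + (y − 14.9)² = 101.03².
Subtracting the A equation from the B and C equations removes the quadratic terms:
-58.0 x − 422.6 y = 29194.55
302.8 x − 182.0 y = 39121.66
Solving the 2×2 system: x ≈ 81.0, y ≈ -80.2 km.
Check against A (with the unrounded x, y): √((x + 36.3)²+(y − 105.9)²) = 219.98 ≈ 219.98 km. ✓

x ≈ 81.0 km, y ≈ -80.2 km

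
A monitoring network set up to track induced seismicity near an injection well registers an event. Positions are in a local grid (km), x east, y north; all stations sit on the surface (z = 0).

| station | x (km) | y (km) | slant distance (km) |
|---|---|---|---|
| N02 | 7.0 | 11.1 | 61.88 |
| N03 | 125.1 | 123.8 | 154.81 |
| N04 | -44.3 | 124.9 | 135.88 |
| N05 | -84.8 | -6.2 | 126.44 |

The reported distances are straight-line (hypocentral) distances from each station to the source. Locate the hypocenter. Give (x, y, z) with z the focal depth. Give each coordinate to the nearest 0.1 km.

x ≈ 23.5 km, y ≈ 22.7 km, depth ≈ 58.5 km

Each station gives a sphere (x−x_i)² + (y−y_i)² + z² = d_i² (stations at z=0).
Subtracting the N02 sphere from N03 and N04: z² cancels, leaving linear equations in x and y:
236.2 x + 225.4 y = 10667.24
-102.6 x + 227.6 y = 2756.05
Solving: x ≈ 23.498, y ≈ 22.702 km (keep extra digits for the depth step; rounded: 23.5, 22.7).
Then from the N02 sphere: z² = 61.88² − (x − 7.0)² − (y − 11.1)² with x = 23.498, y = 22.702, so z ≈ 58.501 ≈ 58.5 km.
Check against N05 (with the unrounded solution): distance 126.44 ≈ 126.44 km. ✓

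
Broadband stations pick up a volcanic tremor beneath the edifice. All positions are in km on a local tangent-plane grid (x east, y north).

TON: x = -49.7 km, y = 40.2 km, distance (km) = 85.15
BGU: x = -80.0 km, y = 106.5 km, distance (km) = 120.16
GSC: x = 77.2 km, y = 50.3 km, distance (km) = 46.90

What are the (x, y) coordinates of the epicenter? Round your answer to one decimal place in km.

Circle about each station: (x + 49.7)² + (y − 40.2)² = 85.15²; (x + 80.0)² + (y − 106.5)² = 120.16²; (x − 77.2)² + (y − 50.3)² = 46.90².
Subtracting the TON equation from the BGU and GSC equations removes the quadratic terms:
-60.6 x + 132.6 y = 6468.22
253.8 x + 20.2 y = 9454.71
Solving the 2×2 system: x ≈ 32.2, y ≈ 63.5 km.

x ≈ 32.2 km, y ≈ 63.5 km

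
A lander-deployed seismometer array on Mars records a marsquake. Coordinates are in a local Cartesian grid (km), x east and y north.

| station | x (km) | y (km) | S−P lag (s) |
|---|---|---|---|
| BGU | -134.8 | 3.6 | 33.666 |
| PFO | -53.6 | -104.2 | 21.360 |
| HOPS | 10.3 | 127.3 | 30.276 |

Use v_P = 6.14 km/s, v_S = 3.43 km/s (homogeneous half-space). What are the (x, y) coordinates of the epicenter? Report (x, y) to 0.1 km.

Distance from S−P lag: d = Δt · v_P v_S / (v_P − v_S) = Δt · (6.14·3.43)/(6.14−3.43) ≈ 7.7713·Δt.
So d_BGU = 261.63, d_PFO = 165.99, d_HOPS = 235.28 km.
Circle about each station: (x + 134.8)² + (y − 3.6)² = 261.63²; (x + 53.6)² + (y + 104.2)² = 165.99²; (x − 10.3)² + (y − 127.3)² = 235.28².
Subtracting the BGU equation from the PFO and HOPS equations removes the quadratic terms:
162.4 x − 215.6 y = 36444.18
290.2 x + 247.4 y = 11220.96
Solving the 2×2 system: x ≈ 111.3, y ≈ -85.2 km.

111.3 km east, -85.2 km north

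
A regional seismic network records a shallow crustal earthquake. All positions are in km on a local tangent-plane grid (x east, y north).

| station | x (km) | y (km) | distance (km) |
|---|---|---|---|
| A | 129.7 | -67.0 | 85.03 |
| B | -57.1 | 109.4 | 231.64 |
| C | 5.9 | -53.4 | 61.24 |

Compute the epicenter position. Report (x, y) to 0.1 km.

x ≈ 49.8 km, y ≈ -96.1 km

Circle about each station: (x − 129.7)² + (y + 67.0)² = 85.03²; (x + 57.1)² + (y − 109.4)² = 231.64²; (x − 5.9)² + (y + 53.4)² = 61.24².
Subtracting the A equation from the B and C equations removes the quadratic terms:
-373.6 x + 352.8 y = -52509.31
-247.6 x + 27.2 y = -14944.96
Solving the 2×2 system: x ≈ 49.8, y ≈ -96.1 km.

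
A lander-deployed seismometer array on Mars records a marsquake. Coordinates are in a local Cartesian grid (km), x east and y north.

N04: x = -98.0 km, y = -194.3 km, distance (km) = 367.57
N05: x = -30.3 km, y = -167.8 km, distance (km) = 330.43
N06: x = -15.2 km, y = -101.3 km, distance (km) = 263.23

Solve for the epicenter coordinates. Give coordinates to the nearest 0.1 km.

-6.9 km east, 161.8 km north

Circle about each station: (x + 98.0)² + (y + 194.3)² = 367.57²; (x + 30.3)² + (y + 167.8)² = 330.43²; (x + 15.2)² + (y + 101.3)² = 263.23².
Subtracting the N04 equation from the N05 and N06 equations removes the quadratic terms:
135.4 x + 53.0 y = 7642.16
165.6 x + 186.0 y = 28953.91
Solving the 2×2 system: x ≈ -6.9, y ≈ 161.8 km.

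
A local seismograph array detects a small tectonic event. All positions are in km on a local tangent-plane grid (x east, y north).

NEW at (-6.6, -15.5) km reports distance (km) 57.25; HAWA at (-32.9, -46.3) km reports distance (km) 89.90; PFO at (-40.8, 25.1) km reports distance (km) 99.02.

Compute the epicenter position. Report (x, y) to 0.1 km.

50.6 km east, -13.0 km north

Circle about each station: (x + 6.6)² + (y + 15.5)² = 57.25²; (x + 32.9)² + (y + 46.3)² = 89.90²; (x + 40.8)² + (y − 25.1)² = 99.02².
Subtracting the NEW equation from the HAWA and PFO equations removes the quadratic terms:
-52.6 x − 61.6 y = -1862.16
-68.4 x + 81.2 y = -4516.56
Solving the 2×2 system: x ≈ 50.6, y ≈ -13.0 km.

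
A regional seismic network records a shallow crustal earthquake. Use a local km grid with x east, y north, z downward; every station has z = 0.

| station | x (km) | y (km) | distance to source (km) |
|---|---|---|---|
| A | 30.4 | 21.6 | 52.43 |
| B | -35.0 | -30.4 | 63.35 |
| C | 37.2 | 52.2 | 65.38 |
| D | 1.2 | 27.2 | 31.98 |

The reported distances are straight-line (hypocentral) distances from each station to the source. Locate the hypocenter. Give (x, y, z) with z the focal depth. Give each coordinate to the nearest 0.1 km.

Each station gives a sphere (x−x_i)² + (y−y_i)² + z² = d_i² (stations at z=0).
Subtracting the A sphere from B and C: z² cancels, leaving linear equations in x and y:
-130.8 x − 104.0 y = -505.88
13.6 x + 61.2 y = 1192.32
Solving: x ≈ -14.117, y ≈ 22.620 km (keep extra digits for the depth step; rounded: -14.1, 22.6).
Then from the A sphere: z² = 52.43² − (x − 30.4)² − (y − 21.6)² with x = -14.117, y = 22.620, so z ≈ 27.679 ≈ 27.7 km.
Check against D (with the unrounded solution): distance 31.96 ≈ 31.98 km. ✓

x ≈ -14.1 km, y ≈ 22.6 km, depth ≈ 27.7 km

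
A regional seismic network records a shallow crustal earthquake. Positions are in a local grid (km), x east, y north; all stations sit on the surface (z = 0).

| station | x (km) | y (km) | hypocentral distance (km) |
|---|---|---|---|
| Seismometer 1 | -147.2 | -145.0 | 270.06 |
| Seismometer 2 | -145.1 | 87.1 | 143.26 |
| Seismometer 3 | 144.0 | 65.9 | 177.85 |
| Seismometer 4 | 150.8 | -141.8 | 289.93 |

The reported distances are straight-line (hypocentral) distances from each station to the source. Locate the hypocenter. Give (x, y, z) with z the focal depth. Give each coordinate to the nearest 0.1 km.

(-19.3, 82.8, 68.4)

Each station gives a sphere (x−x_i)² + (y−y_i)² + z² = d_i² (stations at z=0).
Subtracting the Seismometer 1 sphere from Seismometer 2 and Seismometer 3: z² cancels, leaving linear equations in x and y:
4.2 x + 464.2 y = 38356.56
582.4 x + 421.8 y = 23687.75
Solving: x ≈ -19.298, y ≈ 82.804 km (keep extra digits for the depth step; rounded: -19.3, 82.8).
Then from the Seismometer 1 sphere: z² = 270.06² − (x + 147.2)² − (y + 145.0)² with x = -19.298, y = 82.804, so z ≈ 68.402 ≈ 68.4 km.
Check against Seismometer 4 (with the unrounded solution): distance 289.93 ≈ 289.93 km. ✓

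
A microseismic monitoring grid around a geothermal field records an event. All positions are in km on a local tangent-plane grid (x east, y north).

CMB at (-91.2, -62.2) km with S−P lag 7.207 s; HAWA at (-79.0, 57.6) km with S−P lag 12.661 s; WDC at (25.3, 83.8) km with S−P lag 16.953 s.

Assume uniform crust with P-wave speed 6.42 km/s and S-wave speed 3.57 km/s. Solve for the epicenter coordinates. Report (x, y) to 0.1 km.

(-39.4, -36.2)

Distance from S−P lag: d = Δt · v_P v_S / (v_P − v_S) = Δt · (6.42·3.57)/(6.42−3.57) ≈ 8.0419·Δt.
So d_CMB = 57.96, d_HAWA = 101.82, d_WDC = 136.33 km.
Circle about each station: (x + 91.2)² + (y + 62.2)² = 57.96²; (x + 79.0)² + (y − 57.6)² = 101.82²; (x − 25.3)² + (y − 83.8)² = 136.33².
Subtracting pairs of circle equations eliminates x²+y² and gives linear equations (the radical axes):
24.4 x + 239.6 y = -9635.47
233.0 x + 292.0 y = -19750.26
Solving the 2×2 system: x ≈ -39.4, y ≈ -36.2 km.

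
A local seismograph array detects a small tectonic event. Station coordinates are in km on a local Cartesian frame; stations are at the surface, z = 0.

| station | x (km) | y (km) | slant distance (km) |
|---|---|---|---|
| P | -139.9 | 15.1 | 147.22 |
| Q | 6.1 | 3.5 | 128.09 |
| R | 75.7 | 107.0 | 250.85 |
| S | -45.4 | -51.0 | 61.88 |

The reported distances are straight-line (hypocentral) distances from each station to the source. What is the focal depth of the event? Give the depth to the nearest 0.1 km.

z ≈ 31.0 km

Each station gives a sphere (x−x_i)² + (y−y_i)² + z² = d_i² (stations at z=0).
Subtracting the P sphere from Q and R: z² cancels, leaving linear equations in x and y:
292.0 x − 23.2 y = -14483.88
431.2 x + 183.8 y = -43872.52
Solving: x ≈ -57.795, y ≈ -103.109 km (keep extra digits for the depth step; rounded: -57.8, -103.1).
Then from the P sphere: z² = 147.22² − (x + 139.9)² − (y − 15.1)² with x = -57.795, y = -103.109, so z ≈ 30.970 ≈ 31.0 km.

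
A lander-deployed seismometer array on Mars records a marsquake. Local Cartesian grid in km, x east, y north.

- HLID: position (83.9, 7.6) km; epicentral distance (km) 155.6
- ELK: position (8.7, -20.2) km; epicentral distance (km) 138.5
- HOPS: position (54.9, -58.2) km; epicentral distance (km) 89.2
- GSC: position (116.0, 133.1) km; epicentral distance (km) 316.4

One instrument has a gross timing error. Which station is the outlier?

GSC

Solve using three stations at a time. Using HLID, ELK, HOPS (subtract circle equations pairwise → linear system) gives (x, y) ≈ (64.8, -146.8).
Distances from that point to each station vs reported:
  HLID: calculated 155.6 vs reported 155.6 → residual 0.0 km
  ELK: calculated 138.5 vs reported 138.5 → residual 0.0 km
  HOPS: calculated 89.1 vs reported 89.2 → residual 0.1 km
  GSC: calculated 284.5 vs reported 316.4 → residual 31.9 km
HLID, ELK, HOPS are mutually consistent (residuals ≈ 0); GSC is off by 31.9 km.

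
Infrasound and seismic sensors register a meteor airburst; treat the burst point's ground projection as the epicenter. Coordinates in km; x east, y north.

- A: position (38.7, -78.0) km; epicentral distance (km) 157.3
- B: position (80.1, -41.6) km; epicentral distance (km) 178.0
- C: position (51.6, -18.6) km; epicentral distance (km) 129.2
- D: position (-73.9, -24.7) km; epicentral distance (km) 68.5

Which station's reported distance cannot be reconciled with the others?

B

Solve using three stations at a time. Using A, C, D (subtract circle equations pairwise → linear system) gives (x, y) ≈ (-62.1, 42.8).
Distances from that point to each station vs reported:
  A: calculated 157.3 vs reported 157.3 → residual 0.0 km
  B: calculated 165.3 vs reported 178.0 → residual 12.7 km
  C: calculated 129.2 vs reported 129.2 → residual 0.0 km
  D: calculated 68.5 vs reported 68.5 → residual 0.0 km
A, C, D are mutually consistent (residuals ≈ 0); B is off by 12.7 km.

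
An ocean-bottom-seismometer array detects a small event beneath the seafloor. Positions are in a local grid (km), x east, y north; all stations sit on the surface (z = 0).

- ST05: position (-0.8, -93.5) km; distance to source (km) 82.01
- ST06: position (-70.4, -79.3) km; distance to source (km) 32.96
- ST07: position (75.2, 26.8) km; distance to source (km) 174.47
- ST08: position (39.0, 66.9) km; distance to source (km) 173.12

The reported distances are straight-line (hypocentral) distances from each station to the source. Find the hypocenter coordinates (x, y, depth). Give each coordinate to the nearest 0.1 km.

Each station gives a sphere (x−x_i)² + (y−y_i)² + z² = d_i² (stations at z=0).
Subtracting the ST05 sphere from ST06 and ST07: z² cancels, leaving linear equations in x and y:
-139.2 x + 28.4 y = 8141.04
152.0 x + 240.6 y = -26083.75
Solving: x ≈ -71.400, y ≈ -63.304 km (keep extra digits for the depth step; rounded: -71.4, -63.3).
Then from the ST05 sphere: z² = 82.01² − (x + 0.8)² − (y + 93.5)² with x = -71.400, y = -63.304, so z ≈ 28.801 ≈ 28.8 km.

x ≈ -71.4 km, y ≈ -63.3 km, depth ≈ 28.8 km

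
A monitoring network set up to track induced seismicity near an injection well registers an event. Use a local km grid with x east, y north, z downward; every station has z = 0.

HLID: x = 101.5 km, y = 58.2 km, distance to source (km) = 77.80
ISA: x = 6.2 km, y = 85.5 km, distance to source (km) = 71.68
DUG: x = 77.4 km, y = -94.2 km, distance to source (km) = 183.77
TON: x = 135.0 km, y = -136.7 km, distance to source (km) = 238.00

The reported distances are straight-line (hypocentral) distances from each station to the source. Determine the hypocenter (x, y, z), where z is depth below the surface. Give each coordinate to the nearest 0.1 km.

Each station gives a sphere (x−x_i)² + (y−y_i)² + z² = d_i² (stations at z=0).
Subtracting the HLID sphere from ISA and DUG: z² cancels, leaving linear equations in x and y:
-190.6 x + 54.6 y = -5425.98
-48.2 x − 304.8 y = -26543.66
Solving: x ≈ 51.100, y ≈ 79.005 km (keep extra digits for the depth step; rounded: 51.1, 79.0).
Then from the HLID sphere: z² = 77.80² − (x − 101.5)² − (y − 58.2)² with x = 51.100, y = 79.005, so z ≈ 55.496 ≈ 55.5 km.

(51.1, 79.0, 55.5)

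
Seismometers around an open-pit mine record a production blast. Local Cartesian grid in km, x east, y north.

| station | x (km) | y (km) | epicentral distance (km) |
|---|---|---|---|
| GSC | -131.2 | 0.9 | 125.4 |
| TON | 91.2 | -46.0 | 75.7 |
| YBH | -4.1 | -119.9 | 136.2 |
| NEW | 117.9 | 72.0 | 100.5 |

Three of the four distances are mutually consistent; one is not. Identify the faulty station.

GSC

Solve using three stations at a time. Using TON, YBH, NEW (subtract circle equations pairwise → linear system) gives (x, y) ≈ (39.3, 9.2).
Distances from that point to each station vs reported:
  GSC: calculated 170.7 vs reported 125.4 → residual 45.3 km
  TON: calculated 75.8 vs reported 75.7 → residual 0.1 km
  YBH: calculated 136.2 vs reported 136.2 → residual 0.0 km
  NEW: calculated 100.6 vs reported 100.5 → residual 0.1 km
TON, YBH, NEW are mutually consistent (residuals ≈ 0); GSC is off by 45.3 km.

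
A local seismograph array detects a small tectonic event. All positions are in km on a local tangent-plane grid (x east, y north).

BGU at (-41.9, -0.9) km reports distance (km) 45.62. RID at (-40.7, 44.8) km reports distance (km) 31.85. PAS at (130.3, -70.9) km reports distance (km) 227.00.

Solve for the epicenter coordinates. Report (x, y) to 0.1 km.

Circle about each station: (x + 41.9)² + (y + 0.9)² = 45.62²; (x + 40.7)² + (y − 44.8)² = 31.85²; (x − 130.3)² + (y + 70.9)² = 227.00².
Subtracting pairs of circle equations eliminates x²+y² and gives linear equations (the radical axes):
2.4 x + 91.4 y = 2973.87
344.4 x − 140.0 y = -29199.34
Solving the 2×2 system: x ≈ -70.8, y ≈ 34.4 km.

-70.8 km east, 34.4 km north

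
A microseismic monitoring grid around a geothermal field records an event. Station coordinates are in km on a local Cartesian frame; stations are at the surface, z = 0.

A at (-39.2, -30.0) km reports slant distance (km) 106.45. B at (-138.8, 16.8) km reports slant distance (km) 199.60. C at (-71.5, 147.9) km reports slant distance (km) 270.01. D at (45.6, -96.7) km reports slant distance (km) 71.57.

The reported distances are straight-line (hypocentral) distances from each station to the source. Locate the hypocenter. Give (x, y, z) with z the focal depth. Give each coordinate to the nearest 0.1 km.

Each station gives a sphere (x−x_i)² + (y−y_i)² + z² = d_i² (stations at z=0).
Subtracting the A sphere from B and C: z² cancels, leaving linear equations in x and y:
-199.2 x + 93.6 y = -11397.52
-64.6 x + 355.8 y = -37023.78
Solving: x ≈ 9.098, y ≈ -102.406 km (keep extra digits for the depth step; rounded: 9.1, -102.4).
Then from the A sphere: z² = 106.45² − (x + 39.2)² − (y + 30.0)² with x = 9.098, y = -102.406, so z ≈ 61.288 ≈ 61.3 km.

(9.1, -102.4, 61.3)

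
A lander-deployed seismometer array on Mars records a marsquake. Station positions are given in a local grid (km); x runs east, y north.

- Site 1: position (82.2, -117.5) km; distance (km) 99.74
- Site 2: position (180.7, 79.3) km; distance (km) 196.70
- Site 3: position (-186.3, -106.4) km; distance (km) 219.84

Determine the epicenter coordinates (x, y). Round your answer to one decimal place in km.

Circle about each station: (x − 82.2)² + (y + 117.5)² = 99.74²; (x − 180.7)² + (y − 79.3)² = 196.70²; (x + 186.3)² + (y + 106.4)² = 219.84².
Subtracting pairs of circle equations eliminates x²+y² and gives linear equations (the radical axes):
197.0 x + 393.6 y = -10364.93
-537.0 x + 22.2 y = -12916.00
Solving the 2×2 system: x ≈ 22.5, y ≈ -37.6 km.

x ≈ 22.5 km, y ≈ -37.6 km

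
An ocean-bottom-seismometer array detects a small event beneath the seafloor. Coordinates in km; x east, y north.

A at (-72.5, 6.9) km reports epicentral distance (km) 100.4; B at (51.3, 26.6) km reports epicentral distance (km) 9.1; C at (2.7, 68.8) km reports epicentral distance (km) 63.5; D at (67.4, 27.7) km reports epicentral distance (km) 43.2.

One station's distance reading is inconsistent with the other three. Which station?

Solve using three stations at a time. Using A, C, D (subtract circle equations pairwise → linear system) gives (x, y) ≈ (27.8, 10.5).
Distances from that point to each station vs reported:
  A: calculated 100.4 vs reported 100.4 → residual 0.0 km
  B: calculated 28.5 vs reported 9.1 → residual 19.4 km
  C: calculated 63.5 vs reported 63.5 → residual 0.0 km
  D: calculated 43.2 vs reported 43.2 → residual 0.0 km
A, C, D are mutually consistent (residuals ≈ 0); B is off by 19.4 km.

B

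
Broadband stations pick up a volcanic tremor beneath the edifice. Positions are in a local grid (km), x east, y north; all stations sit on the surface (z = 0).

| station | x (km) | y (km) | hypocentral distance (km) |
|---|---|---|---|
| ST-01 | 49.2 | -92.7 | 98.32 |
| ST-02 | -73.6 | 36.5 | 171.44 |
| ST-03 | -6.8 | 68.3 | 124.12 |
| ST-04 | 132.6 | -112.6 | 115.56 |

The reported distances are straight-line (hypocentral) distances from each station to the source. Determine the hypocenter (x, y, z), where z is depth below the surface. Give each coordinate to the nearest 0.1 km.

x ≈ 92.0 km, y ≈ -5.4 km, depth ≈ 14.6 km

Each station gives a sphere (x−x_i)² + (y−y_i)² + z² = d_i² (stations at z=0).
Subtracting the ST-01 sphere from ST-02 and ST-03: z² cancels, leaving linear equations in x and y:
-245.6 x + 258.4 y = -23989.57
-112.0 x + 322.0 y = -12041.75
Solving: x ≈ 91.999, y ≈ -5.397 km (keep extra digits for the depth step; rounded: 92.0, -5.4).
Then from the ST-01 sphere: z² = 98.32² − (x − 49.2)² − (y + 92.7)² with x = 91.999, y = -5.397, so z ≈ 14.603 ≈ 14.6 km.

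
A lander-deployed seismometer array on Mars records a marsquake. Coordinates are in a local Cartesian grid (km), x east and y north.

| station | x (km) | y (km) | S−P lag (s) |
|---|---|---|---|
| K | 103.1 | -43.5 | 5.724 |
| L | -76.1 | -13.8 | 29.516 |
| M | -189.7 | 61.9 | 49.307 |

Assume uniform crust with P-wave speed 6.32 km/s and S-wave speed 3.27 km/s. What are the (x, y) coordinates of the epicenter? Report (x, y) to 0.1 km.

Distance from S−P lag: d = Δt · v_P v_S / (v_P − v_S) = Δt · (6.32·3.27)/(6.32−3.27) ≈ 6.7759·Δt.
So d_K = 38.79, d_L = 200.00, d_M = 334.10 km.
Circle about each station: (x − 103.1)² + (y + 43.5)² = 38.79²; (x + 76.1)² + (y + 13.8)² = 200.00²; (x + 189.7)² + (y − 61.9)² = 334.10².
Subtracting the K equation from the L and M equations removes the quadratic terms:
-358.4 x + 59.4 y = -45035.55
-585.6 x + 210.8 y = -82822.31
Solving the 2×2 system: x ≈ 112.2, y ≈ -81.2 km.
Check against K (with the unrounded x, y): √((x − 103.1)²+(y + 43.5)²) = 38.79 ≈ 38.79 km. ✓

x ≈ 112.2 km, y ≈ -81.2 km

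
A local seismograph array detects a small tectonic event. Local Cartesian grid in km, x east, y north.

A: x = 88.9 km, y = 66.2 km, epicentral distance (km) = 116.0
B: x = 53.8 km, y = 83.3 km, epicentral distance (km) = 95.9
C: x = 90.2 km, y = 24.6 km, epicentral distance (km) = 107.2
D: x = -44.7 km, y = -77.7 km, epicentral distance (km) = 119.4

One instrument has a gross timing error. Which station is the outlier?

Solve using three stations at a time. Using A, B, C (subtract circle equations pairwise → linear system) gives (x, y) ≈ (-16.7, 18.5).
Distances from that point to each station vs reported:
  A: calculated 115.9 vs reported 116.0 → residual 0.1 km
  B: calculated 95.8 vs reported 95.9 → residual 0.1 km
  C: calculated 107.1 vs reported 107.2 → residual 0.1 km
  D: calculated 100.2 vs reported 119.4 → residual 19.2 km
A, B, C are mutually consistent (residuals ≈ 0); D is off by 19.2 km.

D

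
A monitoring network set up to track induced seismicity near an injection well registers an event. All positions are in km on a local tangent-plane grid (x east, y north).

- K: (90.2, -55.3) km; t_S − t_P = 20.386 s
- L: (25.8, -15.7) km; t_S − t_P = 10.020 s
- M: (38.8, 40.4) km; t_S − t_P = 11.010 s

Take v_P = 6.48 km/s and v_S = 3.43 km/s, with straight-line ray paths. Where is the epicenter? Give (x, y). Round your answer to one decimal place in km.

Distance from S−P lag: d = Δt · v_P v_S / (v_P − v_S) = Δt · (6.48·3.43)/(6.48−3.43) ≈ 7.2873·Δt.
So d_K = 148.56, d_L = 73.02, d_M = 80.23 km.
Circle about each station: (x − 90.2)² + (y + 55.3)² = 148.56²; (x − 25.8)² + (y + 15.7)² = 73.02²; (x − 38.8)² + (y − 40.4)² = 80.23².
Subtracting the K equation from the L and M equations removes the quadratic terms:
-128.8 x + 79.2 y = 6456.15
-102.8 x + 191.4 y = 7576.69
Solving the 2×2 system: x ≈ -38.5, y ≈ 18.9 km.

-38.5 km east, 18.9 km north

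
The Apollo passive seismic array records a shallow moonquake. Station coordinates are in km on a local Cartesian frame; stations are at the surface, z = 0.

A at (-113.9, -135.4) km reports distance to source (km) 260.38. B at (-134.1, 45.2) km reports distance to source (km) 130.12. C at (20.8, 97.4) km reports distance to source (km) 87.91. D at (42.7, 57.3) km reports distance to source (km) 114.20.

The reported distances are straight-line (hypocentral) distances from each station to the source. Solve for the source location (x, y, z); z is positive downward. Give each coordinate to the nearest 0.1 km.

Each station gives a sphere (x−x_i)² + (y−y_i)² + z² = d_i² (stations at z=0).
Subtracting the A sphere from B and C: z² cancels, leaving linear equations in x and y:
-40.4 x + 361.2 y = 39586.01
269.4 x + 465.6 y = 38682.61
Solving: x ≈ -38.402, y ≈ 105.301 km (keep extra digits for the depth step; rounded: -38.4, 105.3).
Then from the A sphere: z² = 260.38² − (x + 113.9)² − (y + 135.4)² with x = -38.402, y = 105.301, so z ≈ 64.504 ≈ 64.5 km.
Check against D (with the unrounded solution): distance 114.20 ≈ 114.20 km. ✓

x ≈ -38.4 km, y ≈ 105.3 km, depth ≈ 64.5 km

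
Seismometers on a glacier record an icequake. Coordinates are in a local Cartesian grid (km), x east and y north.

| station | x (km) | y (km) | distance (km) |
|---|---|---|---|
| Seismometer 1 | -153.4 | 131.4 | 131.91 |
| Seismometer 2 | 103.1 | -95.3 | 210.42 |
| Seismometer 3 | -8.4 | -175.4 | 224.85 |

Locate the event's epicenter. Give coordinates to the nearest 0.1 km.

Circle about each station: (x + 153.4)² + (y − 131.4)² = 131.91²; (x − 103.1)² + (y + 95.3)² = 210.42²; (x + 8.4)² + (y + 175.4)² = 224.85².
Subtracting pairs of circle equations eliminates x²+y² and gives linear equations (the radical axes):
513.0 x − 453.4 y = -47962.15
290.0 x − 613.6 y = -43119.07
Solving the 2×2 system: x ≈ -53.9, y ≈ 44.8 km.
Check against Seismometer 1 (with the unrounded x, y): √((x + 153.4)²+(y − 131.4)²) = 131.91 ≈ 131.91 km. ✓

(-53.9, 44.8)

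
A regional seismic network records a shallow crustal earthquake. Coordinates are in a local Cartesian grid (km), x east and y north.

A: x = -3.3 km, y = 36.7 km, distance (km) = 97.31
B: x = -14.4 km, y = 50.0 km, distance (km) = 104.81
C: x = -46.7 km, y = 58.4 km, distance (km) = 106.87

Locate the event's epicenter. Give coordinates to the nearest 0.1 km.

Circle about each station: (x + 3.3)² + (y − 36.7)² = 97.31²; (x + 14.4)² + (y − 50.0)² = 104.81²; (x + 46.7)² + (y − 58.4)² = 106.87².
Subtracting pairs of circle equations eliminates x²+y² and gives linear equations (the radical axes):
-22.2 x + 26.6 y = -166.32
-86.8 x + 43.4 y = 2281.71
Solving the 2×2 system: x ≈ -50.5, y ≈ -48.4 km.

-50.5 km east, -48.4 km north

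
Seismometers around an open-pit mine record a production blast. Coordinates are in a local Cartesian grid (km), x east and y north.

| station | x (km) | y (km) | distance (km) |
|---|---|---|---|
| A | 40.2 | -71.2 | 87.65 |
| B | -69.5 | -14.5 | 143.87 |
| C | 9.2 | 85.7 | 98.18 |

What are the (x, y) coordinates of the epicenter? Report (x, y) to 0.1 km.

x ≈ 72.2 km, y ≈ 10.4 km

Circle about each station: (x − 40.2)² + (y + 71.2)² = 87.65²; (x + 69.5)² + (y + 14.5)² = 143.87²; (x − 9.2)² + (y − 85.7)² = 98.18².
Subtracting the A equation from the B and C equations removes the quadratic terms:
-219.4 x + 113.4 y = -14661.03
-62.0 x + 313.8 y = -1213.14
Solving the 2×2 system: x ≈ 72.2, y ≈ 10.4 km.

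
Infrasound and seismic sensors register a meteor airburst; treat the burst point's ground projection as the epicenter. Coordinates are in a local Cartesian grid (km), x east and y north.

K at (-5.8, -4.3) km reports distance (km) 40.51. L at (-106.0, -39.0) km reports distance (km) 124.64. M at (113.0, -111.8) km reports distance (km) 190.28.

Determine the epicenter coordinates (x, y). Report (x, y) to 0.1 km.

Circle about each station: (x + 5.8)² + (y + 4.3)² = 40.51²; (x + 106.0)² + (y + 39.0)² = 124.64²; (x − 113.0)² + (y + 111.8)² = 190.28².
Subtracting the K equation from the L and M equations removes the quadratic terms:
-200.4 x − 69.4 y = -1189.20
237.6 x − 215.0 y = -9349.31
Solving the 2×2 system: x ≈ -6.6, y ≈ 36.2 km.
Check against K (with the unrounded x, y): √((x + 5.8)²+(y + 4.3)²) = 40.50 ≈ 40.51 km. ✓

(-6.6, 36.2)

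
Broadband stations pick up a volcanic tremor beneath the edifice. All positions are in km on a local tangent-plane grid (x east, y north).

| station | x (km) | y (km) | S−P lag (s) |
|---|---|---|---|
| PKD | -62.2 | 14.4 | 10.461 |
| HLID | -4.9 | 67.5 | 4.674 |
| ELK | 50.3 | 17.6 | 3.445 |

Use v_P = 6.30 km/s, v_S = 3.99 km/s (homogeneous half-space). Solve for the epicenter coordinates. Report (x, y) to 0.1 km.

Distance from S−P lag: d = Δt · v_P v_S / (v_P − v_S) = Δt · (6.30·3.99)/(6.30−3.99) ≈ 10.8818·Δt.
So d_PKD = 113.83, d_HLID = 50.86, d_ELK = 37.49 km.
Circle about each station: (x + 62.2)² + (y − 14.4)² = 113.83²; (x + 4.9)² + (y − 67.5)² = 50.86²; (x − 50.3)² + (y − 17.6)² = 37.49².
Subtracting the PKD equation from the HLID and ELK equations removes the quadratic terms:
114.6 x + 106.2 y = 10874.59
225.0 x + 6.4 y = 10315.42
Solving the 2×2 system: x ≈ 44.3, y ≈ 54.6 km.

x ≈ 44.3 km, y ≈ 54.6 km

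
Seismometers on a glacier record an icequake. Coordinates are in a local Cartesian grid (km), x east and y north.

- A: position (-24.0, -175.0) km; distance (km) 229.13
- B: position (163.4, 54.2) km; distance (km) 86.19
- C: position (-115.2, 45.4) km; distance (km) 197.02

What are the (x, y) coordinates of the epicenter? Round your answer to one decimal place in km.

Circle about each station: (x + 24.0)² + (y + 175.0)² = 229.13²; (x − 163.4)² + (y − 54.2)² = 86.19²; (x + 115.2)² + (y − 45.4)² = 197.02².
Subtracting the A equation from the B and C equations removes the quadratic terms:
374.8 x + 458.4 y = 43508.04
-182.4 x + 440.8 y = -2185.12
Solving the 2×2 system: x ≈ 81.1, y ≈ 28.6 km.
Check against A (with the unrounded x, y): √((x + 24.0)²+(y + 175.0)²) = 229.13 ≈ 229.13 km. ✓

(81.1, 28.6)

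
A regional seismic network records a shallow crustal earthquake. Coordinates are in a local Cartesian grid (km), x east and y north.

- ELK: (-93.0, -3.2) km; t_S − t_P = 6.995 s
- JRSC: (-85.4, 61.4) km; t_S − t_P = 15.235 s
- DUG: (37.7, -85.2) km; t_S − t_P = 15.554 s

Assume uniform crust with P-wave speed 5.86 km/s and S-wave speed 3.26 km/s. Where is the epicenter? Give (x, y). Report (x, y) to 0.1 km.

Distance from S−P lag: d = Δt · v_P v_S / (v_P − v_S) = Δt · (5.86·3.26)/(5.86−3.26) ≈ 7.3475·Δt.
So d_ELK = 51.40, d_JRSC = 111.94, d_DUG = 114.28 km.
Circle about each station: (x + 93.0)² + (y + 3.2)² = 51.40²; (x + 85.4)² + (y − 61.4)² = 111.94²; (x − 37.7)² + (y + 85.2)² = 114.28².
Subtracting pairs of circle equations eliminates x²+y² and gives linear equations (the radical axes):
15.2 x + 129.2 y = -7484.72
261.4 x − 164.0 y = -10396.87
Solving the 2×2 system: x ≈ -70.9, y ≈ -49.6 km.

-70.9 km east, -49.6 km north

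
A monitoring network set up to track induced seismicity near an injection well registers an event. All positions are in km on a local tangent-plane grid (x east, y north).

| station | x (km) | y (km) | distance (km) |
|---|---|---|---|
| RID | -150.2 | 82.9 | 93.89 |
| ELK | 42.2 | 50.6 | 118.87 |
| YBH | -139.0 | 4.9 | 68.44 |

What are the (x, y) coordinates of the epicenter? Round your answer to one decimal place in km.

(-74.4, 27.5)

Circle about each station: (x + 150.2)² + (y − 82.9)² = 93.89²; (x − 42.2)² + (y − 50.6)² = 118.87²; (x + 139.0)² + (y − 4.9)² = 68.44².
Subtracting the RID equation from the ELK and YBH equations removes the quadratic terms:
384.8 x − 64.6 y = -30405.99
22.4 x − 156.0 y = -5956.14
Solving the 2×2 system: x ≈ -74.4, y ≈ 27.5 km.
Check against RID (with the unrounded x, y): √((x + 150.2)²+(y − 82.9)²) = 93.89 ≈ 93.89 km. ✓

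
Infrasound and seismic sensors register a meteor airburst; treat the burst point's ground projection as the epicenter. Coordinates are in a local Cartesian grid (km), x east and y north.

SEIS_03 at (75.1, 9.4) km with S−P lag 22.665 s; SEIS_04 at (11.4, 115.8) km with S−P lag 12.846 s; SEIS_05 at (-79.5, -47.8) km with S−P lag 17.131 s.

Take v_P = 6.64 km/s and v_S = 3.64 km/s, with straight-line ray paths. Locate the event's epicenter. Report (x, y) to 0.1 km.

x ≈ -88.8 km, y ≈ 89.9 km

Distance from S−P lag: d = Δt · v_P v_S / (v_P − v_S) = Δt · (6.64·3.64)/(6.64−3.64) ≈ 8.0565·Δt.
So d_SEIS_03 = 182.60, d_SEIS_04 = 103.49, d_SEIS_05 = 138.02 km.
Circle about each station: (x − 75.1)² + (y − 9.4)² = 182.60²; (x − 11.4)² + (y − 115.8)² = 103.49²; (x + 79.5)² + (y + 47.8)² = 138.02².
Subtracting the SEIS_03 equation from the SEIS_04 and SEIS_05 equations removes the quadratic terms:
-127.4 x + 212.8 y = 30443.81
-309.2 x − 114.4 y = 17169.96
Solving the 2×2 system: x ≈ -88.8, y ≈ 89.9 km.
Check against SEIS_03 (with the unrounded x, y): √((x − 75.1)²+(y − 9.4)²) = 182.60 ≈ 182.60 km. ✓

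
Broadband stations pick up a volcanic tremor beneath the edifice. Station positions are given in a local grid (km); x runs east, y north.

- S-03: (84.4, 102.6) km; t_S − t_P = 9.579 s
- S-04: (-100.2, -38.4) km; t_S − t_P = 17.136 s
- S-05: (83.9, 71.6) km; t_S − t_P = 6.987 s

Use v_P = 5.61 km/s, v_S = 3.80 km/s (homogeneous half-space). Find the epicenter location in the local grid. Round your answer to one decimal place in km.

Distance from S−P lag: d = Δt · v_P v_S / (v_P − v_S) = Δt · (5.61·3.80)/(5.61−3.80) ≈ 11.7779·Δt.
So d_S-03 = 112.82, d_S-04 = 201.83, d_S-05 = 82.29 km.
Circle about each station: (x − 84.4)² + (y − 102.6)² = 112.82²; (x + 100.2)² + (y + 38.4)² = 201.83²; (x − 83.9)² + (y − 71.6)² = 82.29².
Subtracting pairs of circle equations eliminates x²+y² and gives linear equations (the radical axes):
-369.2 x − 282.0 y = -34142.52
-1.0 x − 62.0 y = 472.36
Solving the 2×2 system: x ≈ 99.5, y ≈ -9.2 km.

(99.5, -9.2)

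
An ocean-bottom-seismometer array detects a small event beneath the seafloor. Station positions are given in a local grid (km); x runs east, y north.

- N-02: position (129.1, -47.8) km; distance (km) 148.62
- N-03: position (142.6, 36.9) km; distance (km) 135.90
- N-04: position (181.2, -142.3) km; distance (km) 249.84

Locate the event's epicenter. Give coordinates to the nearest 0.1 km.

Circle about each station: (x − 129.1)² + (y + 47.8)² = 148.62²; (x − 142.6)² + (y − 36.9)² = 135.90²; (x − 181.2)² + (y + 142.3)² = 249.84².
Subtracting pairs of circle equations eliminates x²+y² and gives linear equations (the radical axes):
27.0 x + 169.4 y = 6363.81
104.2 x − 189.0 y = -6201.04
Solving the 2×2 system: x ≈ 6.7, y ≈ 36.5 km.

(6.7, 36.5)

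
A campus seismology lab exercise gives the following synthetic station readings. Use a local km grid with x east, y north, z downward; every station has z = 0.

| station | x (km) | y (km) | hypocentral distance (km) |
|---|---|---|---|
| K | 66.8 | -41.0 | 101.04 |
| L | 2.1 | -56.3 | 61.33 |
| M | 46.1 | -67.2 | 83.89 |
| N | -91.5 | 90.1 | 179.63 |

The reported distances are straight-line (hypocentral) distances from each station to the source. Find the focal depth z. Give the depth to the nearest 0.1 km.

Each station gives a sphere (x−x_i)² + (y−y_i)² + z² = d_i² (stations at z=0).
Subtracting the K sphere from L and M: z² cancels, leaving linear equations in x and y:
-129.4 x − 30.6 y = 3478.57
-41.4 x − 52.4 y = 3669.36
Solving: x ≈ -12.695, y ≈ -59.996 km (keep extra digits for the depth step; rounded: -12.7, -60.0).
Then from the K sphere: z² = 101.04² − (x − 66.8)² − (y + 41.0)² with x = -12.695, y = -59.996, so z ≈ 59.404 ≈ 59.4 km.

59.4 km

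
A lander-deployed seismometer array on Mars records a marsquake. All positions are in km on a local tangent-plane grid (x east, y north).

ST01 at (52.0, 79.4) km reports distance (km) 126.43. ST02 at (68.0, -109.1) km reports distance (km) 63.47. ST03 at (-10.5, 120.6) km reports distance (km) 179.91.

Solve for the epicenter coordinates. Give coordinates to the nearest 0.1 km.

54.9 km east, -47.0 km north

Circle about each station: (x − 52.0)² + (y − 79.4)² = 126.43²; (x − 68.0)² + (y + 109.1)² = 63.47²; (x + 10.5)² + (y − 120.6)² = 179.91².
Subtracting the ST01 equation from the ST02 and ST03 equations removes the quadratic terms:
32.0 x − 377.0 y = 19474.55
-125.0 x + 82.4 y = -10736.81
Solving the 2×2 system: x ≈ 54.9, y ≈ -47.0 km.
Check against ST01 (with the unrounded x, y): √((x − 52.0)²+(y − 79.4)²) = 126.43 ≈ 126.43 km. ✓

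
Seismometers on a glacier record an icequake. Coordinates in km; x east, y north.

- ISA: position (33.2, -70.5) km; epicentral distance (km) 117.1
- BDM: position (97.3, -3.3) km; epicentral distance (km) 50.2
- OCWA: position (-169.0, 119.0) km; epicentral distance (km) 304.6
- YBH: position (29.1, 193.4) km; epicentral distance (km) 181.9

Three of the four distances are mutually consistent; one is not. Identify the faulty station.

ISA

Solve using three stations at a time. Using BDM, OCWA, YBH (subtract circle equations pairwise → linear system) gives (x, y) ≈ (124.8, 38.7).
Distances from that point to each station vs reported:
  ISA: calculated 142.6 vs reported 117.1 → residual 25.5 km
  BDM: calculated 50.2 vs reported 50.2 → residual 0.0 km
  OCWA: calculated 304.6 vs reported 304.6 → residual 0.0 km
  YBH: calculated 181.9 vs reported 181.9 → residual 0.0 km
BDM, OCWA, YBH are mutually consistent (residuals ≈ 0); ISA is off by 25.5 km.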